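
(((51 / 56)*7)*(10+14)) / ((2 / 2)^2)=153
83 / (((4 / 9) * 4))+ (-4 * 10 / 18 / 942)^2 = 13422934987 / 287505936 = 46.69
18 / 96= 3 / 16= 0.19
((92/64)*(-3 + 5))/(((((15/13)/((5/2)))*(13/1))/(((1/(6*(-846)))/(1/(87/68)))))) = -667/5522688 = -0.00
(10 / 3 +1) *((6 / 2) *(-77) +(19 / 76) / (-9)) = -108121 / 108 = -1001.12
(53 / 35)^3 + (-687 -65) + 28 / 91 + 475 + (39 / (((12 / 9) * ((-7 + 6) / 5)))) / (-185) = -22473111277 / 82491500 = -272.43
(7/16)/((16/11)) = 0.30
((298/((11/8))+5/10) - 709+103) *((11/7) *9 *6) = -230931/7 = -32990.14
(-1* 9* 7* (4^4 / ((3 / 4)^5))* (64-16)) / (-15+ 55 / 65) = 47710208 / 207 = 230484.10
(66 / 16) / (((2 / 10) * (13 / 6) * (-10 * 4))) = -99 / 416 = -0.24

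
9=9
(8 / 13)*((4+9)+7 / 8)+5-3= 137 / 13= 10.54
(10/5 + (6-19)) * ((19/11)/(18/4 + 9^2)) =-2/9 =-0.22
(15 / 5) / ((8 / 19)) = 7.12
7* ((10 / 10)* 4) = 28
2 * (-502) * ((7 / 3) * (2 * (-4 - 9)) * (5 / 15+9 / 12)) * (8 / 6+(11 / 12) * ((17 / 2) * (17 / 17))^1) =21676109 / 36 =602114.14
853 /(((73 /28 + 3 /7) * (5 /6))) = 143304 /425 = 337.19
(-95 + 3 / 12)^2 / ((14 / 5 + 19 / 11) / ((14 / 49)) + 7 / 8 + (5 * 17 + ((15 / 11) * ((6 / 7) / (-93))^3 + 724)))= 80727278369815 / 7424973638842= 10.87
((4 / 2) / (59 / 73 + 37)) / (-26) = -0.00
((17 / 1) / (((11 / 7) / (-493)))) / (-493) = 119 / 11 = 10.82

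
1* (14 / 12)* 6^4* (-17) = -25704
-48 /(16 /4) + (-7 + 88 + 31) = 100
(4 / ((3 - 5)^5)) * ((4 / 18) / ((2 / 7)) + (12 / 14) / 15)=-0.10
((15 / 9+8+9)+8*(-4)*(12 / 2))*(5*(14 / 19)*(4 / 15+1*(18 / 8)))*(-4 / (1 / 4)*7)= 30779840 / 171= 179999.06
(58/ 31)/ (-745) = -58/ 23095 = -0.00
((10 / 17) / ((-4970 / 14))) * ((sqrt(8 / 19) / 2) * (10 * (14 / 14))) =-20 * sqrt(38) / 22933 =-0.01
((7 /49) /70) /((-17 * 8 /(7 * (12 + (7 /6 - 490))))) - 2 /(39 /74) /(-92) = 519973 /5692960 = 0.09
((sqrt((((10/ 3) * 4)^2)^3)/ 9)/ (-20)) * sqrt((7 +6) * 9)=-3200 * sqrt(13)/ 81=-142.44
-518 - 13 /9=-4675 /9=-519.44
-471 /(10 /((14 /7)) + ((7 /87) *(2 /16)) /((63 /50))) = -1475172 /15685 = -94.05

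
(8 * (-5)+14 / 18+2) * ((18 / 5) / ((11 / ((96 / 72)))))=-536 / 33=-16.24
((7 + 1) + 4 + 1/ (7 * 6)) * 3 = 505/ 14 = 36.07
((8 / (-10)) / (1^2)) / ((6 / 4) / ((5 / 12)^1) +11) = -0.05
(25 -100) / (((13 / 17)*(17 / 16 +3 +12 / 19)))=-387600 / 18551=-20.89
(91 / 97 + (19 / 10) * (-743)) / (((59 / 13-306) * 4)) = 1.17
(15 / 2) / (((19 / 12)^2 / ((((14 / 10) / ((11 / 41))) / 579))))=20664 / 766403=0.03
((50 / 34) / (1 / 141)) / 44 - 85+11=-51827 / 748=-69.29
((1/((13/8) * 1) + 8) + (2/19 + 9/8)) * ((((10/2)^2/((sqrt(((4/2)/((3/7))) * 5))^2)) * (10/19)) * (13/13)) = 1459125/262808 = 5.55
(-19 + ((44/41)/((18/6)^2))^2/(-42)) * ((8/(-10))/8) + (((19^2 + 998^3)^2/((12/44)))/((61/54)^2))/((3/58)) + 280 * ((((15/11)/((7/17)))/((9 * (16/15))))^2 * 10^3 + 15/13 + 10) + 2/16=36745993434622115411291650990085399/669453491626920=54889538846561583943.71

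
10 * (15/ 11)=150/ 11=13.64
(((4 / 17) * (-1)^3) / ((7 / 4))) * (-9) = 144 / 119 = 1.21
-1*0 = 0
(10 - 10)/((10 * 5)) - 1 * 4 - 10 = -14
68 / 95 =0.72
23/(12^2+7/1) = 23/151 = 0.15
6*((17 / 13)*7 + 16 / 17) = 13386 / 221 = 60.57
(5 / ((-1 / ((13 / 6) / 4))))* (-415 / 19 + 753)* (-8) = 902980 / 57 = 15841.75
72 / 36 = 2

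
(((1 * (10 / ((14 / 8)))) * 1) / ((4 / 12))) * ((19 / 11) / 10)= 228 / 77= 2.96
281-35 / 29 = 8114 / 29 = 279.79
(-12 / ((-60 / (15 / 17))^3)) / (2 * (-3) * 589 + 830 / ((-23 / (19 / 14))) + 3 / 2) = -483 / 45326748440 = -0.00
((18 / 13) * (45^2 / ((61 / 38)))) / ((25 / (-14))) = -775656 / 793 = -978.13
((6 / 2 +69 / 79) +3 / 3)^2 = 148225 / 6241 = 23.75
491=491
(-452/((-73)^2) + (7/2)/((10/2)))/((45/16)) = 262264/1199025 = 0.22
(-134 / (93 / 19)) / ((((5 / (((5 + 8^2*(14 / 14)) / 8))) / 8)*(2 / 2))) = -58558 / 155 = -377.79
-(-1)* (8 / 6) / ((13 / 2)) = 8 / 39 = 0.21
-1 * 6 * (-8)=48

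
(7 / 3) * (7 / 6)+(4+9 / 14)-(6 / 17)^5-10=-236186150 / 89450991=-2.64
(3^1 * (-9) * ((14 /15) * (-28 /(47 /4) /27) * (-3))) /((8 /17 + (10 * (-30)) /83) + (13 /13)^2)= 2212448 /710875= 3.11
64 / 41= 1.56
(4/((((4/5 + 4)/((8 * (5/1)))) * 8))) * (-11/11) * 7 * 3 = -175/2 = -87.50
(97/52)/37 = 97/1924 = 0.05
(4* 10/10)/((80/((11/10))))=11/200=0.06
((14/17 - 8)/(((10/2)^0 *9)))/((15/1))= -122/2295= -0.05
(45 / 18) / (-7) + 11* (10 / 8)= 375 / 28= 13.39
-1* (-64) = 64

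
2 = 2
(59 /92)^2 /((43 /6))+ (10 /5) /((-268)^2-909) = 740929297 /12904828040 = 0.06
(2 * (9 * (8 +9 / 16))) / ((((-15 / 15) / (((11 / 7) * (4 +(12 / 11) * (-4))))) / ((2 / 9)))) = 137 / 7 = 19.57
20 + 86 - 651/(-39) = 1595/13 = 122.69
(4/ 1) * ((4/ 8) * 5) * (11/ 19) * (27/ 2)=1485/ 19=78.16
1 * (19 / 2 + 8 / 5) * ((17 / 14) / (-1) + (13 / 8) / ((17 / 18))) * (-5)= -26751 / 952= -28.10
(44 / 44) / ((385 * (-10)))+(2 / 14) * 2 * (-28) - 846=-3287901 / 3850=-854.00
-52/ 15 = -3.47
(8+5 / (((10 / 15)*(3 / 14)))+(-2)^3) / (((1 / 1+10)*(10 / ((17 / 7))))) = 17 / 22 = 0.77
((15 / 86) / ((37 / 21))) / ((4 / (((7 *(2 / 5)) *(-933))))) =-411453 / 6364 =-64.65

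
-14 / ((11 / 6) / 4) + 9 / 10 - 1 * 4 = -3701 / 110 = -33.65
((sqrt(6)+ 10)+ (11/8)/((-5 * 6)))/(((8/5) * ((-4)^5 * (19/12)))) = -2389/622592 - 15 * sqrt(6)/38912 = -0.00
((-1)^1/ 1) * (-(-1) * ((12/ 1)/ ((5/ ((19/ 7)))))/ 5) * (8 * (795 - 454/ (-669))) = -323643872/ 39025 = -8293.24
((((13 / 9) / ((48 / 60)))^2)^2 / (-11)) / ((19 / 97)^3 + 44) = -0.02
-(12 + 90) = -102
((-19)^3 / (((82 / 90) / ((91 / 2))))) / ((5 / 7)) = -479544.48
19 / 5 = 3.80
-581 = -581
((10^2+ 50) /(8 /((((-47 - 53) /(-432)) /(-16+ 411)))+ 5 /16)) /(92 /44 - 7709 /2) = -0.00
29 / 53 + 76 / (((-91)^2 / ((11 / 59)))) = 14213099 / 25894687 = 0.55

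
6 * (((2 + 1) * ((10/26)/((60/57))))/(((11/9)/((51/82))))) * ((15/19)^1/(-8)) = -61965/187616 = -0.33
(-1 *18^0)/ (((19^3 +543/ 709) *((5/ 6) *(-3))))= 0.00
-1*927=-927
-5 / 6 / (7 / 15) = -25 / 14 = -1.79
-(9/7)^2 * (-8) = 648/49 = 13.22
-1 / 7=-0.14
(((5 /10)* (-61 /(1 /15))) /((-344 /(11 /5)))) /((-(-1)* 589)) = 2013 /405232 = 0.00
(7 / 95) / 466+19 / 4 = 420579 / 88540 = 4.75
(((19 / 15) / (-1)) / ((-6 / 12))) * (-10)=-25.33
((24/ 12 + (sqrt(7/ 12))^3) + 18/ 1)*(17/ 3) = 119*sqrt(21)/ 216 + 340/ 3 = 115.86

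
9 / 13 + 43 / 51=1.54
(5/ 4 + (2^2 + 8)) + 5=73/ 4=18.25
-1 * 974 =-974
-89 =-89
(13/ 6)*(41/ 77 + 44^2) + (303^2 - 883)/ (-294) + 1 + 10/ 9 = 37727773/ 9702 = 3888.66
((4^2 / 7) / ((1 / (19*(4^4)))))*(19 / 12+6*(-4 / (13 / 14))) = -73640960 / 273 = -269747.11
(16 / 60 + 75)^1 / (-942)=-1129 / 14130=-0.08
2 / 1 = 2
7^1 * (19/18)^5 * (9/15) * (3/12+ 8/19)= 15508199/4199040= 3.69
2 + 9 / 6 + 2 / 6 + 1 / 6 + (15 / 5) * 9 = 31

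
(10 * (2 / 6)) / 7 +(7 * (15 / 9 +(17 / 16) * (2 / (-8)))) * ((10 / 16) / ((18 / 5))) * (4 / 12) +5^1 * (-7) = -19715275 / 580608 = -33.96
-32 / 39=-0.82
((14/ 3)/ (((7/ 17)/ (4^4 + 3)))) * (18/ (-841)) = -62.83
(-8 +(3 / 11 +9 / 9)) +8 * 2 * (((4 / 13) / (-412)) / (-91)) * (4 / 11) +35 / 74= -620328523 / 99185086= -6.25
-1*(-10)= 10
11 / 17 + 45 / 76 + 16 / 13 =41485 / 16796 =2.47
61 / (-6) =-61 / 6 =-10.17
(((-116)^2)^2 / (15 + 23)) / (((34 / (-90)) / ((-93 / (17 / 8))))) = 3031010288640 / 5491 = 551996046.01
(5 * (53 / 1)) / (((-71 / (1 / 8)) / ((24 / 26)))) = -795 / 1846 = -0.43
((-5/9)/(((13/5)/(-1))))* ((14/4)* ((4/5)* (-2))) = -140/117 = -1.20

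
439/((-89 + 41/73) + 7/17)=-544799/109241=-4.99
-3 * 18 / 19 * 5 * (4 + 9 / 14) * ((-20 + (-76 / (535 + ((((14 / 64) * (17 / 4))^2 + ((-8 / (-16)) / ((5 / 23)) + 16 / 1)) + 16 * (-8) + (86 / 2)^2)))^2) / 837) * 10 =2257847208532643065000 / 143224976045530910083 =15.76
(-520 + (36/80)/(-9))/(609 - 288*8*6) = 3467/88100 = 0.04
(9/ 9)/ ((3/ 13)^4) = 28561/ 81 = 352.60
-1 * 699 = -699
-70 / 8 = -35 / 4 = -8.75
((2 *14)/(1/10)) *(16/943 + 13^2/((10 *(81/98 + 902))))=833680008/83433811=9.99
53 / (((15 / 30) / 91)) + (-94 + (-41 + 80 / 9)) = 85679 / 9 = 9519.89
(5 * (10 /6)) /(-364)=-25 /1092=-0.02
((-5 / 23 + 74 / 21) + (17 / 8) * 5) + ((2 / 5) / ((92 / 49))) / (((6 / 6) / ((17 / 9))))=830789 / 57960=14.33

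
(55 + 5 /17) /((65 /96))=81.67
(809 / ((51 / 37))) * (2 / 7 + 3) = 688459 / 357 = 1928.46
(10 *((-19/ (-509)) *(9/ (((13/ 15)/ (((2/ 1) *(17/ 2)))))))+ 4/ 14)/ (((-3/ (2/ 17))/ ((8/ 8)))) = -6131168/ 2362269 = -2.60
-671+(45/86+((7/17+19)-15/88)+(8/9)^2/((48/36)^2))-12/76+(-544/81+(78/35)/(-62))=-70647505028983/107415859320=-657.70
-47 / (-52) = 47 / 52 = 0.90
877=877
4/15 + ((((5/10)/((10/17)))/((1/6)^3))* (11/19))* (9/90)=15527/1425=10.90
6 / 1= 6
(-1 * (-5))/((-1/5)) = -25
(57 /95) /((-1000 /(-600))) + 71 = 1784 /25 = 71.36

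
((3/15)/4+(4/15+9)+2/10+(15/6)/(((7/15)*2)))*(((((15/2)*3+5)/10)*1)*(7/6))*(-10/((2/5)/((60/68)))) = -704275/816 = -863.08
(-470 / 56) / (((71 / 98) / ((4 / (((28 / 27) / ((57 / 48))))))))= -120555 / 2272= -53.06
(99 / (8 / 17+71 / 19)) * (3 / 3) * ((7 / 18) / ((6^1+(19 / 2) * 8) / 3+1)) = 1463 / 4530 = 0.32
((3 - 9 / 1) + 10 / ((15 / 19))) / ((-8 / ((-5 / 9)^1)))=25 / 54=0.46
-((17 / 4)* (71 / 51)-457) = 5413 / 12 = 451.08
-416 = -416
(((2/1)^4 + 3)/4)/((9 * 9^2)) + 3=8767/2916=3.01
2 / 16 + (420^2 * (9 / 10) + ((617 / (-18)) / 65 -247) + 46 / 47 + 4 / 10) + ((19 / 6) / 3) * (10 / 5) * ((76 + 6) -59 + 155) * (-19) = 11098756241 / 73320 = 151374.20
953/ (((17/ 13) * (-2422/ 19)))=-235391/ 41174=-5.72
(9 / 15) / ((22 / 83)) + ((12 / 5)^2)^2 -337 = -4146433 / 13750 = -301.56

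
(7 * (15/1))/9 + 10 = 65/3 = 21.67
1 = 1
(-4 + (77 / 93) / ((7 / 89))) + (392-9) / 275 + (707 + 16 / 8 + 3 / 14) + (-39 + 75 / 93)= 7841761 / 11550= 678.94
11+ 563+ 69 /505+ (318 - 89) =803.14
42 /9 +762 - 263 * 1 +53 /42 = 7069 /14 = 504.93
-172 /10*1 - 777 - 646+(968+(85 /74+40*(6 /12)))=-166889 /370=-451.05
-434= -434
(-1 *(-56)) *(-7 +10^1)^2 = 504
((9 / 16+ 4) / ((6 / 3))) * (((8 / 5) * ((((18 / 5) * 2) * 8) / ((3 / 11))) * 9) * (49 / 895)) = 8498952 / 22375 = 379.84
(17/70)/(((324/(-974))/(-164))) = 339439/2835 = 119.73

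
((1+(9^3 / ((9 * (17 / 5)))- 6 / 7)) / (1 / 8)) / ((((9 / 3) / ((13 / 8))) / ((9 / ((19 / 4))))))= 444912 / 2261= 196.78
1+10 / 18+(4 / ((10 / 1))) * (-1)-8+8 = 52 / 45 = 1.16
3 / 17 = 0.18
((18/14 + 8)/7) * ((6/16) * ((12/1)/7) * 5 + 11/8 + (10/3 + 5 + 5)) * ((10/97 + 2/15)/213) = 0.03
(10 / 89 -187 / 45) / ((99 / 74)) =-1198282 / 396495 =-3.02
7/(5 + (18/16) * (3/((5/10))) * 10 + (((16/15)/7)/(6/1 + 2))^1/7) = 10290/106579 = 0.10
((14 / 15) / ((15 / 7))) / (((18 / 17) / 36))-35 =-4543 / 225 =-20.19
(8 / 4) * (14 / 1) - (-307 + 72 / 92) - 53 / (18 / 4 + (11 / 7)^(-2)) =8829471 / 27301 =323.41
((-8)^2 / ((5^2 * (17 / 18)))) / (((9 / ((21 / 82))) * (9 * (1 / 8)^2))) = 28672 / 52275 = 0.55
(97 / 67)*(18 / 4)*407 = 355311 / 134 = 2651.57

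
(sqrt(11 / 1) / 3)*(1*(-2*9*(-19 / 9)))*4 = 152*sqrt(11) / 3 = 168.04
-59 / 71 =-0.83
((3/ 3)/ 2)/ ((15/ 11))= 11/ 30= 0.37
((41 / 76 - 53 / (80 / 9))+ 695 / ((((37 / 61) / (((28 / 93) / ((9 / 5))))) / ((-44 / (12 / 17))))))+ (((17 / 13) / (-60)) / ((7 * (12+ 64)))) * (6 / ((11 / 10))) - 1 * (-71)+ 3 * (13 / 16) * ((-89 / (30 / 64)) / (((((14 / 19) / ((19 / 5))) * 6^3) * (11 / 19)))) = -1201546259445101 / 100971327600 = -11899.88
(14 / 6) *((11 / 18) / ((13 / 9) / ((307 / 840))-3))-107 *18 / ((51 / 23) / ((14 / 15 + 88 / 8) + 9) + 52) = -210680935141 / 5940413874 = -35.47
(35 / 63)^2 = 25 / 81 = 0.31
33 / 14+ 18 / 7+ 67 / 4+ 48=1951 / 28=69.68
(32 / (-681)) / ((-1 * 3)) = 32 / 2043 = 0.02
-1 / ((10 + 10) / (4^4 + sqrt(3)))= -64 / 5 - sqrt(3) / 20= -12.89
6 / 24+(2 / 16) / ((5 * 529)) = 0.25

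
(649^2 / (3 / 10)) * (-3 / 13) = -4212010 / 13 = -324000.77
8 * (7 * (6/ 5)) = 336/ 5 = 67.20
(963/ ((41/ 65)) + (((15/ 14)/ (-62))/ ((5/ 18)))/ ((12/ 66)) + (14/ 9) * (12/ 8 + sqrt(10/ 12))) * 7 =49 * sqrt(30)/ 27 + 163209965/ 15252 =10710.83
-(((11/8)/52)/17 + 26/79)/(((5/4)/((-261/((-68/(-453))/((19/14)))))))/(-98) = -415007170407/65154194560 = -6.37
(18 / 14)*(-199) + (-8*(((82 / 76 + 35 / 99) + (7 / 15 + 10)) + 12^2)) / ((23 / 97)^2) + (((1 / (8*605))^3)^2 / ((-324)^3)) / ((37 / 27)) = -945920075439883967131042769220403270357 / 42155328059194736905443606528000000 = -22438.92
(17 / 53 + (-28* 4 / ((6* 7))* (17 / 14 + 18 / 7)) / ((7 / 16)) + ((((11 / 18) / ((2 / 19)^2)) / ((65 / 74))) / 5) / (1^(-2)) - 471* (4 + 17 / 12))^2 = 1514349478965580111009 / 230810537002500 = 6561006.70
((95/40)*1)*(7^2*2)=931/4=232.75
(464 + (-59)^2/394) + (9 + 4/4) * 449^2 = 794494237/394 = 2016482.84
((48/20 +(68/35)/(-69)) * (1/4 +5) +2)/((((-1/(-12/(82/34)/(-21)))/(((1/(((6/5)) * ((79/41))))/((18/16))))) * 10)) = -75344/572355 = -0.13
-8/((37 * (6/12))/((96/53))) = -1536/1961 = -0.78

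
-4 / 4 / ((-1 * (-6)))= -1 / 6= -0.17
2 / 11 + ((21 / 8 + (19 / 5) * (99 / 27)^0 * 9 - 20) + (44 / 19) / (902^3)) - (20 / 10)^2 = 82436890567 / 6337975160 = 13.01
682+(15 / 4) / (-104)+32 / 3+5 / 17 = 14701091 / 21216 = 692.92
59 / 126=0.47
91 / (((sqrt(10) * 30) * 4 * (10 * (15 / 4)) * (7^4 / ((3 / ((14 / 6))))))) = 13 * sqrt(10) / 12005000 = 0.00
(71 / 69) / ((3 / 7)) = 497 / 207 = 2.40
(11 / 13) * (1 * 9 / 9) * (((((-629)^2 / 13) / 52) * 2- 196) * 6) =10869969 / 2197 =4947.64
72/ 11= 6.55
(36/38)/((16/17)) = 153/152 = 1.01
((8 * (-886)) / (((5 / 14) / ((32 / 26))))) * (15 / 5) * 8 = -38105088 / 65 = -586232.12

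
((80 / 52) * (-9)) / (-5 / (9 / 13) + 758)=-0.02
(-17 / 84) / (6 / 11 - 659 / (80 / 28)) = 935 / 1063083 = 0.00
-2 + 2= 0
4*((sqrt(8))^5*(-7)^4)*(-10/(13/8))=-98344960*sqrt(2)/13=-10698521.25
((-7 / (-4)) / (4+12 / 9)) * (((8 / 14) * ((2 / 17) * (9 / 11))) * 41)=1107 / 1496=0.74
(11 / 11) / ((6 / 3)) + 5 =11 / 2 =5.50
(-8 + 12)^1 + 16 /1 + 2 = 22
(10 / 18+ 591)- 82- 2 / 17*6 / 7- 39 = 503857 / 1071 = 470.45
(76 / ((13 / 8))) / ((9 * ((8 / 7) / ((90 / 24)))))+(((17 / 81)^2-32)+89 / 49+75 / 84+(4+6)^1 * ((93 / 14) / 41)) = -7248448741 / 685414548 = -10.58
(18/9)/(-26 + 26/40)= -40/507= -0.08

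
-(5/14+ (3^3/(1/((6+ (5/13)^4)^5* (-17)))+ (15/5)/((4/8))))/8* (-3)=-2901281203543031460874675373511/2128555942786649537145712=-1363027.93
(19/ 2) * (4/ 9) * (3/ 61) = 38/ 183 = 0.21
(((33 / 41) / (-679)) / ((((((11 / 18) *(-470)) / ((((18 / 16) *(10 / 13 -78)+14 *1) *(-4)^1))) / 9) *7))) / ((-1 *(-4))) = 92097 / 238134806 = 0.00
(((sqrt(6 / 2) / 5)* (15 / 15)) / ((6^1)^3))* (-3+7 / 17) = -11* sqrt(3) / 4590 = -0.00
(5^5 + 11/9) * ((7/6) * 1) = 98476/27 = 3647.26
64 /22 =32 /11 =2.91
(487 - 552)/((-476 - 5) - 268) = 65/749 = 0.09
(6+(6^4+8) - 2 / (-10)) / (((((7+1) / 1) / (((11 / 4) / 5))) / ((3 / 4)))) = 67.56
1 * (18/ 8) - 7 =-19/ 4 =-4.75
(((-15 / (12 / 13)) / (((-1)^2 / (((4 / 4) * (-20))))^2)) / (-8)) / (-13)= -125 / 2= -62.50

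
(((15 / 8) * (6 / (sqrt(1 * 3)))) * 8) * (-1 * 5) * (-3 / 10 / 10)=9 * sqrt(3) / 2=7.79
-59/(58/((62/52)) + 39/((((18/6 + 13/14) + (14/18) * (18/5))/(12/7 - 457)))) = 287153/12606854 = 0.02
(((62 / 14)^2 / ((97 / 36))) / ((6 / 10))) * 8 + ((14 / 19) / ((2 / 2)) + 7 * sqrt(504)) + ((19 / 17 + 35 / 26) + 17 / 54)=54191043614 / 538861869 + 42 * sqrt(14)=257.72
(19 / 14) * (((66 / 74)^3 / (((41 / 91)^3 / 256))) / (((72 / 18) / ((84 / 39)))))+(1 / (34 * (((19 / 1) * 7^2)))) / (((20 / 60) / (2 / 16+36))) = 75466968213284751 / 52002761432048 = 1451.21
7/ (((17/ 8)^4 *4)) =7168/ 83521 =0.09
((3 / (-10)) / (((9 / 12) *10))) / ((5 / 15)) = -3 / 25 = -0.12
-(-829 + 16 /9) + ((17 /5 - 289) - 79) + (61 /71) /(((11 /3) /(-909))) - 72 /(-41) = 362233403 /1440945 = 251.39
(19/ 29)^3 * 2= 13718/ 24389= 0.56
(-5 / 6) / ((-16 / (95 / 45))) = 95 / 864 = 0.11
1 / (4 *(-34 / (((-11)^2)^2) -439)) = -14641 / 25709732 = -0.00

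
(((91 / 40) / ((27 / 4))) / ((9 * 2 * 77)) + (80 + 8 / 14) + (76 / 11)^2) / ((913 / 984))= 43309641602 / 313190955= 138.29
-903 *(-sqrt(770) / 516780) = 301 *sqrt(770) / 172260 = 0.05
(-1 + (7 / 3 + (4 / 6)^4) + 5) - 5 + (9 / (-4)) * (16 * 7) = -20288 / 81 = -250.47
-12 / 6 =-2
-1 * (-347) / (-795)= -0.44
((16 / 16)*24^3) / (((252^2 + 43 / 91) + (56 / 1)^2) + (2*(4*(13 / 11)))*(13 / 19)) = 87639552 / 422519393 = 0.21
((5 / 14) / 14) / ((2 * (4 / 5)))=25 / 1568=0.02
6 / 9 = 2 / 3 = 0.67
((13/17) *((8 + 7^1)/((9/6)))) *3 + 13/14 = 5681/238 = 23.87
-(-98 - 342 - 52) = 492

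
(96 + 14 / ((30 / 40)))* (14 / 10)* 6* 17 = 81872 / 5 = 16374.40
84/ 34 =42/ 17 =2.47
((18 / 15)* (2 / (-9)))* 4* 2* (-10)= 64 / 3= 21.33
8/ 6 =4/ 3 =1.33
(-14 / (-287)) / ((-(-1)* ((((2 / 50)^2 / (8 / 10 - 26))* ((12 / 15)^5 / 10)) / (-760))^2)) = 136643314361572265625 / 20992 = 6509304228352337.35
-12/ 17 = -0.71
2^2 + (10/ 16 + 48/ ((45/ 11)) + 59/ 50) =10523/ 600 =17.54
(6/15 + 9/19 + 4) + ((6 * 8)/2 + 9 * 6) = 7873/95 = 82.87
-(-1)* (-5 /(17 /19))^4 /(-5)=-16290125 /83521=-195.04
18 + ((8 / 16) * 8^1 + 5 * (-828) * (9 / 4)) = -9293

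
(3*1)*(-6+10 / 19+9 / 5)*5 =-1047 / 19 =-55.11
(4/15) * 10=8/3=2.67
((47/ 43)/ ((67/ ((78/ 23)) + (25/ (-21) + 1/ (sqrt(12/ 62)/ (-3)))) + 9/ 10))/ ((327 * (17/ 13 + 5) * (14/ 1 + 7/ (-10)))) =90351625 * sqrt(186)/ 1507637678007387 + 3517557550/ 1507637678007387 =0.00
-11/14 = -0.79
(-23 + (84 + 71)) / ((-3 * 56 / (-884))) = 4862 / 7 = 694.57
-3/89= -0.03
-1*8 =-8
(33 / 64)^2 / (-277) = -1089 / 1134592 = -0.00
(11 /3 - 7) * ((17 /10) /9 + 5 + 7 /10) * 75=-13250 /9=-1472.22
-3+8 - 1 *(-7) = 12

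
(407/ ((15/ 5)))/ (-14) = -407/ 42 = -9.69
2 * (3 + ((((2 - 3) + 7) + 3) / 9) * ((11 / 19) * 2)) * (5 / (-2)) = -395 / 19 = -20.79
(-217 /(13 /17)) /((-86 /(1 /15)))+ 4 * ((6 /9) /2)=8683 /5590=1.55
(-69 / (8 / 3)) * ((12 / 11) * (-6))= 1863 / 11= 169.36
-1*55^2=-3025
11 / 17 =0.65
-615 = -615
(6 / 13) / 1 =6 / 13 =0.46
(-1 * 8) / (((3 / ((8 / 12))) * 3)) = -16 / 27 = -0.59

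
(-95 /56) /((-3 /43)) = 24.32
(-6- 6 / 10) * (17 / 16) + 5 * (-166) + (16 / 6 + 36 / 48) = -200063 / 240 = -833.60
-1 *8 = -8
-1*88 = -88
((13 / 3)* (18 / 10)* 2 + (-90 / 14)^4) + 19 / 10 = 8285285 / 4802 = 1725.38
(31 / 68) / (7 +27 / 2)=31 / 1394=0.02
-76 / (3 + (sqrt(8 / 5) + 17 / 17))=-190 / 9 + 19* sqrt(10) / 9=-14.44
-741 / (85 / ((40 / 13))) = -456 / 17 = -26.82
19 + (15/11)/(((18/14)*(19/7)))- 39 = -12295/627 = -19.61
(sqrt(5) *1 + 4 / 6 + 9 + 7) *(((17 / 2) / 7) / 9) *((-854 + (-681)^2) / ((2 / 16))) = 31477676 *sqrt(5) / 63 + 1573883800 / 189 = 9444669.15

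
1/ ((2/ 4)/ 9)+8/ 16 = 37/ 2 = 18.50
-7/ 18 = -0.39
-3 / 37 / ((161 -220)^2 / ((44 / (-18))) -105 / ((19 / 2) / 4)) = 418 / 7569349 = 0.00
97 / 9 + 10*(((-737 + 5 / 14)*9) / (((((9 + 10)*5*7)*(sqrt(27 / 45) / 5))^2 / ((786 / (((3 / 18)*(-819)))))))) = 4740693721 / 101411037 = 46.75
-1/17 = -0.06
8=8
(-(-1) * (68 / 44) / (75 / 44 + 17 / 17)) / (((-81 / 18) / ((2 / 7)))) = -0.04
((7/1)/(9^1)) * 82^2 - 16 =46924/9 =5213.78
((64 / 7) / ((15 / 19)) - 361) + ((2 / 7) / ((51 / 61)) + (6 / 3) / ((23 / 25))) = -4747373 / 13685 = -346.90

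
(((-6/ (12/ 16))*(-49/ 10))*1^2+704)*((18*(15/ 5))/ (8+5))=200664/ 65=3087.14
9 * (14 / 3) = 42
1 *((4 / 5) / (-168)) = -1 / 210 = -0.00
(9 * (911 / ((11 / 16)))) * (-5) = -655920 / 11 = -59629.09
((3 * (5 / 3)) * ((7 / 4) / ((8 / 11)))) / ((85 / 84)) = 1617 / 136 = 11.89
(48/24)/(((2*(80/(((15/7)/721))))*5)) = 3/403760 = 0.00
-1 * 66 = -66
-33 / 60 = -0.55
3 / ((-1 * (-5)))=3 / 5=0.60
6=6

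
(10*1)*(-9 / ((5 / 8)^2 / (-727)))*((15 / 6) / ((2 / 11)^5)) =2107513386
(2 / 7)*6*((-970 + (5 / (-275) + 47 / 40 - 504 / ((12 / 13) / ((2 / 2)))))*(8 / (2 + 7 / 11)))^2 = 5331162887532 / 147175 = 36223291.24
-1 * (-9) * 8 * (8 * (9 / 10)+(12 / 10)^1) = 3024 / 5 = 604.80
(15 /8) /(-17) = -15 /136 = -0.11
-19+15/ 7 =-118/ 7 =-16.86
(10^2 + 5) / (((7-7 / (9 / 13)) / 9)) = -1215 / 4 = -303.75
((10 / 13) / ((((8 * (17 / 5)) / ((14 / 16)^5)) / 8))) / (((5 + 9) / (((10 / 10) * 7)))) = 420175 / 7241728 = 0.06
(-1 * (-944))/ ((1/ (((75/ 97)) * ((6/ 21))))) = 141600/ 679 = 208.54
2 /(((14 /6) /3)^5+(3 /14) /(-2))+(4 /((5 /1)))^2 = 87363784 /7336225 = 11.91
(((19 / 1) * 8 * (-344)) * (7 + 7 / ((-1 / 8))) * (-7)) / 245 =-73203.20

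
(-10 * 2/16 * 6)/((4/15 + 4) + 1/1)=-225/158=-1.42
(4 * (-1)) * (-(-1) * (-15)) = 60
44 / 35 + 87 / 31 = 4409 / 1085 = 4.06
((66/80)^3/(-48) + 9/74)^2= 0.01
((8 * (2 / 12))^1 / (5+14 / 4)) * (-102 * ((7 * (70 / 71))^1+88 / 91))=-813408 / 6461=-125.90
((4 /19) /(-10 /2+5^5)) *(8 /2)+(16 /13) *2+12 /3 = 23941 /3705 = 6.46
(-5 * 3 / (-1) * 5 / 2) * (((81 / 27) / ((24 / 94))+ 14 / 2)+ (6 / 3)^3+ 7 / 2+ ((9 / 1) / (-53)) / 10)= 480705 / 424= 1133.74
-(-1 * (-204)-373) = 169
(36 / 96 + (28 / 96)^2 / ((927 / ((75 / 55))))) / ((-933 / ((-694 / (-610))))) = -254846863 / 557128186560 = -0.00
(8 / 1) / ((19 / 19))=8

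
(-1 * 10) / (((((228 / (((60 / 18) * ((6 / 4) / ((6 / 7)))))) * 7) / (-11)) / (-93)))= -8525 / 228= -37.39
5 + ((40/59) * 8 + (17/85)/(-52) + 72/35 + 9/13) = 1414123/107380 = 13.17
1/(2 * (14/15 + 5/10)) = 15/43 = 0.35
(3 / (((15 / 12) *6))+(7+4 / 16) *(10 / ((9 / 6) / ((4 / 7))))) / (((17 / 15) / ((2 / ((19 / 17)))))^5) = 4766040000 / 17332693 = 274.97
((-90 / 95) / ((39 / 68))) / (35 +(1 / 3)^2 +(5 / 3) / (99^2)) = -11996424 / 254997119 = -0.05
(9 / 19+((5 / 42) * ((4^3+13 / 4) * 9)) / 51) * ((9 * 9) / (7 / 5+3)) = 13819815 / 397936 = 34.73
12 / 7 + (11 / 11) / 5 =67 / 35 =1.91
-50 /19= -2.63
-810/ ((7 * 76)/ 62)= -12555/ 133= -94.40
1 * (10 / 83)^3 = 0.00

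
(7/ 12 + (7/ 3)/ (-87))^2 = 337561/ 1089936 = 0.31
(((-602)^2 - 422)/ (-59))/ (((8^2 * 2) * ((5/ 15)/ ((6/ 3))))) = -542973/ 1888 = -287.59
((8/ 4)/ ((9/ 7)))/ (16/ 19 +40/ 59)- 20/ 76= 110753/ 145692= 0.76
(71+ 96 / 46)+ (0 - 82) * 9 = -15293 / 23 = -664.91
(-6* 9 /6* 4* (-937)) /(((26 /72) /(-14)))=-17000928 /13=-1307763.69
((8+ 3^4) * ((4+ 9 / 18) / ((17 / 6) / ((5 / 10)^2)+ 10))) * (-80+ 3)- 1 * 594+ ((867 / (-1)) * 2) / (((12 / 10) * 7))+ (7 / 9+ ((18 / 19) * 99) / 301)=-14790007465 / 6588288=-2244.89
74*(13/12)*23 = 11063/6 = 1843.83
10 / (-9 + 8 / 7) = -14 / 11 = -1.27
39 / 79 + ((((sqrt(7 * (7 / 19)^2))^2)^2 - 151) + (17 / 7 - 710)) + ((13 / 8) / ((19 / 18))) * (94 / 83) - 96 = -951.43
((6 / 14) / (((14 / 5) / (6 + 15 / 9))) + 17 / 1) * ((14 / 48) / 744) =1781 / 249984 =0.01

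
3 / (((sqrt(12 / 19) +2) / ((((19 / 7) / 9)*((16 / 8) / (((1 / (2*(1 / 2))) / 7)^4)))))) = 123823 / 48 - 6517*sqrt(57) / 48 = 1554.60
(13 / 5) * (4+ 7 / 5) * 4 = 1404 / 25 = 56.16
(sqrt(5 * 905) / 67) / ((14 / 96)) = 240 * sqrt(181) / 469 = 6.88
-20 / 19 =-1.05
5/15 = 1/3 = 0.33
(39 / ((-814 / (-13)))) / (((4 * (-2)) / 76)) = -9633 / 1628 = -5.92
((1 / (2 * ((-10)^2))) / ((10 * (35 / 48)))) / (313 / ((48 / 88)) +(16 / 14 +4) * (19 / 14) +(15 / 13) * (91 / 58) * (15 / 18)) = 7308 / 6206091875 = 0.00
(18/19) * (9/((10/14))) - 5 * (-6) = 3984/95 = 41.94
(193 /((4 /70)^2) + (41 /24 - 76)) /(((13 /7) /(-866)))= -4294220777 /156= -27527056.26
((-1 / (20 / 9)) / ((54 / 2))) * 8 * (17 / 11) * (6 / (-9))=68 / 495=0.14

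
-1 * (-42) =42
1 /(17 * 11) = 1 /187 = 0.01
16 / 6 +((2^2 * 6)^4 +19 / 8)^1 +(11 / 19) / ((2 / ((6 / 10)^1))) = 756461171 / 2280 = 331781.22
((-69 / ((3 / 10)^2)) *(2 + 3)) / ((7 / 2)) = -23000 / 21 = -1095.24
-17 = -17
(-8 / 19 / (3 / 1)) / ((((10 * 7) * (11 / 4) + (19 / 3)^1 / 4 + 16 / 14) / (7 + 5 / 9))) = -15232 / 2804229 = -0.01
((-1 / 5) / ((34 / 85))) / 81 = -1 / 162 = -0.01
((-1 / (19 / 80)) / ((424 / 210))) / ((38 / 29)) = -30450 / 19133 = -1.59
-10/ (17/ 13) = -130/ 17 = -7.65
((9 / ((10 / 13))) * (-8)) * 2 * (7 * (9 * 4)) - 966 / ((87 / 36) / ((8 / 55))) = -75335904 / 1595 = -47232.54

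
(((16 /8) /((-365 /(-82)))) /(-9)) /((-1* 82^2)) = 1 /134685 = 0.00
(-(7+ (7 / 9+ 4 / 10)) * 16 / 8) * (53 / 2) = -19504 / 45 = -433.42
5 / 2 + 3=11 / 2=5.50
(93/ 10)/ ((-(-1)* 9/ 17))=527/ 30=17.57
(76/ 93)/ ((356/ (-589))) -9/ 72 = -3155/ 2136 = -1.48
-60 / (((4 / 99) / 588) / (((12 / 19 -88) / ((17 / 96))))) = 139149964800 / 323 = 430804844.58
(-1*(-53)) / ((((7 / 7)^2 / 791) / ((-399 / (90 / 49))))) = -273212191 / 30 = -9107073.03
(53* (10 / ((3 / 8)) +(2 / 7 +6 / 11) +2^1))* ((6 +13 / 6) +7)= 2347423 / 99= 23711.34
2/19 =0.11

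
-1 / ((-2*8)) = 1 / 16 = 0.06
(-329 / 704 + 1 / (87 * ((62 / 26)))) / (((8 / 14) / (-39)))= 79912651 / 2531584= 31.57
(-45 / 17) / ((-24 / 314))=2355 / 68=34.63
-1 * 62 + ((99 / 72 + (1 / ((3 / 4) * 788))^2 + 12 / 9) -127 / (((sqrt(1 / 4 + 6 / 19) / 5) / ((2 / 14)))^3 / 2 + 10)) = -183453296825986200547 / 2546720547740645112 + 71178674000 * sqrt(817) / 2734246080957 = -71.29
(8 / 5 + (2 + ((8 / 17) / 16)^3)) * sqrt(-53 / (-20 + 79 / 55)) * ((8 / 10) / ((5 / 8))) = 2829908 * sqrt(2976215) / 627021625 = 7.79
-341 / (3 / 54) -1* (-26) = -6112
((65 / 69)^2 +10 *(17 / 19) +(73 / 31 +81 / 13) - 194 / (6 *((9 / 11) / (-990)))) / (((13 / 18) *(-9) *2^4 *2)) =-188.18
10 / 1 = 10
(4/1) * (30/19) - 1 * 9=-51/19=-2.68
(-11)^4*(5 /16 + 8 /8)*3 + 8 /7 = 6456809 /112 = 57650.08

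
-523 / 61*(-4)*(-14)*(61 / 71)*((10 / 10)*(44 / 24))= -161084 / 213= -756.26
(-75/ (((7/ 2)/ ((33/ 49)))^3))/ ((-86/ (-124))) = -1336856400/ 1735205101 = -0.77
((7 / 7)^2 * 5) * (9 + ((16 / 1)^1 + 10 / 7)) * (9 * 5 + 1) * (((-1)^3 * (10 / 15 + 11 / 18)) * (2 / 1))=-978650 / 63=-15534.13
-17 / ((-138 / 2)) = 17 / 69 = 0.25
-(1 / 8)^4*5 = -5 / 4096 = -0.00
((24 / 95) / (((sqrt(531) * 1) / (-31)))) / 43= -248 * sqrt(59) / 241015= -0.01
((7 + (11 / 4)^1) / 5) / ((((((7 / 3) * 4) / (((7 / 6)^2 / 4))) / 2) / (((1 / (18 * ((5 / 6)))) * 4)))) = 91 / 2400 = 0.04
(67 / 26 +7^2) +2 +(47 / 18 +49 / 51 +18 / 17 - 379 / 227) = 25527094 / 451503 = 56.54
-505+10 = -495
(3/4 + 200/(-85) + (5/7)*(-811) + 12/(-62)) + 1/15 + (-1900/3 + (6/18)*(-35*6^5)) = -20348748779/221340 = -91934.35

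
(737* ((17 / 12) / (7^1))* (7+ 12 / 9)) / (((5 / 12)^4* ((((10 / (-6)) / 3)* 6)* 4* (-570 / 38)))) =902088 / 4375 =206.19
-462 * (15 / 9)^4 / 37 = -96250 / 999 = -96.35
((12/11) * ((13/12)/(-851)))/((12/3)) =-13/37444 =-0.00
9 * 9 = 81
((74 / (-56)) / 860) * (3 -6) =0.00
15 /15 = 1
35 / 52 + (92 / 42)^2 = 125467 / 22932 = 5.47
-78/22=-39/11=-3.55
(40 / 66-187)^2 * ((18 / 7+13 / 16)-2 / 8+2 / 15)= 18879565699 / 166320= 113513.50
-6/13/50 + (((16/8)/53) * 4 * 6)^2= 740373/912925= 0.81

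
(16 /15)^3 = 4096 /3375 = 1.21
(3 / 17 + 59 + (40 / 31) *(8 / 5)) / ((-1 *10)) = -16137 / 2635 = -6.12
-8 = -8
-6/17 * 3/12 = -3/34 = -0.09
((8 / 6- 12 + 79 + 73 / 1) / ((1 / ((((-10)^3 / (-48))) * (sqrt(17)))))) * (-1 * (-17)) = 450500 * sqrt(17) / 9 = 206384.34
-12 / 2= -6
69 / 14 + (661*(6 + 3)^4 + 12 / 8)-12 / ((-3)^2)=91073348 / 21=4336826.10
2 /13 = 0.15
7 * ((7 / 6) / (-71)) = -0.12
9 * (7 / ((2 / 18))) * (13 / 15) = 2457 / 5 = 491.40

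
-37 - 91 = -128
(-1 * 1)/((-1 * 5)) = 1/5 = 0.20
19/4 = 4.75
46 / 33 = 1.39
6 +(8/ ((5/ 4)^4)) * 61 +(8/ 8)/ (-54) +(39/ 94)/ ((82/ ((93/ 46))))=1231828132933/ 5983335000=205.88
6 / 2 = 3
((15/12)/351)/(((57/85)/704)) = 74800/20007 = 3.74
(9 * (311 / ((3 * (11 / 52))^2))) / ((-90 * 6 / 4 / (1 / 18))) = -420472 / 147015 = -2.86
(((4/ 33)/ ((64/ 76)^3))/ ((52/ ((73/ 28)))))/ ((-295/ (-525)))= 0.02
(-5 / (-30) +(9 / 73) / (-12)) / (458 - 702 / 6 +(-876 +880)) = 137 / 302220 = 0.00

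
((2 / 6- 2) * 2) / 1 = -3.33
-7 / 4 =-1.75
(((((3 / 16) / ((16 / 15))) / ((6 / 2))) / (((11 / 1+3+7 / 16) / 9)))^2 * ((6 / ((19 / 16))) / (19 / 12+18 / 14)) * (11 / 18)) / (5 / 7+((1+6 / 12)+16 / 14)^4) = 308700 / 10642415641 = 0.00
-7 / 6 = -1.17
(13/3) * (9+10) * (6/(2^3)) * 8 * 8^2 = 31616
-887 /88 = -10.08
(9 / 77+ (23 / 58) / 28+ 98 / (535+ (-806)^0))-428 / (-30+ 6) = 65160551 / 3590664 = 18.15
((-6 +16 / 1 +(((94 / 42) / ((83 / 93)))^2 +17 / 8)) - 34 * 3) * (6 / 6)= -225723567 / 2700488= -83.59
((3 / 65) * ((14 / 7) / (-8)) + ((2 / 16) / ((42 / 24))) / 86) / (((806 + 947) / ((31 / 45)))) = -12989 / 3086770050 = -0.00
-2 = -2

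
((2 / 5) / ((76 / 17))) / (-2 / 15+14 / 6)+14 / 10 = 3011 / 2090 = 1.44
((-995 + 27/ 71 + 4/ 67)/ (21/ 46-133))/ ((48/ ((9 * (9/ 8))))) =1469013381/ 928109728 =1.58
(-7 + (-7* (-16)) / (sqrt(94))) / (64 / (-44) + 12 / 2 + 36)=-77 / 446 + 308* sqrt(94) / 10481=0.11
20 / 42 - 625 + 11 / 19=-248954 / 399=-623.94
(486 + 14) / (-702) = -250 / 351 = -0.71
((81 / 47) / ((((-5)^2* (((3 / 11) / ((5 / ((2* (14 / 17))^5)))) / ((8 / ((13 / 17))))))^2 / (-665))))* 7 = -12055036710520984851 / 3751101590978560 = -3213.73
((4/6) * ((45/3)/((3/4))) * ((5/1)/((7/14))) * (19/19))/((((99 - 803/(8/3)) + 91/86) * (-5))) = 27520/207501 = 0.13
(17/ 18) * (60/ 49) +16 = 2522/ 147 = 17.16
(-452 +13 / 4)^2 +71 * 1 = 3223161 / 16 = 201447.56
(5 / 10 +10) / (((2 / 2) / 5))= 105 / 2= 52.50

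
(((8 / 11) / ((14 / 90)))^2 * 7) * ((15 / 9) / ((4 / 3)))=162000 / 847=191.26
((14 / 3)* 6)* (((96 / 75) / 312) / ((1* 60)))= 28 / 14625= 0.00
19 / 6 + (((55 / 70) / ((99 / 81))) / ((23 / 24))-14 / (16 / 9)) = -15601 / 3864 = -4.04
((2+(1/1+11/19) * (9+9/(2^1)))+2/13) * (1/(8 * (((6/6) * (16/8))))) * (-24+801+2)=237677/208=1142.68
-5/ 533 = -0.01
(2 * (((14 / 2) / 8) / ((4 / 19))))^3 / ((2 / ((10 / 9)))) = 11763185 / 36864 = 319.10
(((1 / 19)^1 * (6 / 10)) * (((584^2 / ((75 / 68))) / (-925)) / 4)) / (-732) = 1449488 / 402028125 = 0.00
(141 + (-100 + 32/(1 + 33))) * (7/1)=4991/17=293.59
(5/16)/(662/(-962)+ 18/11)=26455/80272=0.33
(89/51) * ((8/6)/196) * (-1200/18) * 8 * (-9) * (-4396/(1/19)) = -1699116800/357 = -4759430.81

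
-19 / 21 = -0.90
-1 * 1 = -1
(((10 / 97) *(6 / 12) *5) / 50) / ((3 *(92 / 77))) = 77 / 53544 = 0.00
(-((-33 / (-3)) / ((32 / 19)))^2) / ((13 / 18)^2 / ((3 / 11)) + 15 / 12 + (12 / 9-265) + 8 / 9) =10614483 / 64600576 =0.16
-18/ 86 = -9/ 43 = -0.21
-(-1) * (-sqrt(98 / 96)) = -7 * sqrt(3) / 12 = -1.01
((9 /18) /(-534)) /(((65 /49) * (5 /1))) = -49 /347100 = -0.00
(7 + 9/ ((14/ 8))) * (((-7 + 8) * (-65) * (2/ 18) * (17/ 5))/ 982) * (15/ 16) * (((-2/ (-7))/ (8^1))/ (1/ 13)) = -1221025/ 9238656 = -0.13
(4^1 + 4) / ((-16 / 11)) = -11 / 2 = -5.50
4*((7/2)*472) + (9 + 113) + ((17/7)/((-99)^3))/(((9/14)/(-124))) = 58771014646/8732691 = 6730.00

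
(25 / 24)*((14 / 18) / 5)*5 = 175 / 216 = 0.81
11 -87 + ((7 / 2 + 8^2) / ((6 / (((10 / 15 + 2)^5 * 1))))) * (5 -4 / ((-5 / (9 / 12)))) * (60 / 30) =456700 / 27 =16914.81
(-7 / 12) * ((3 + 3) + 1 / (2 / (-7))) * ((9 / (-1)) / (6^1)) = 35 / 16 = 2.19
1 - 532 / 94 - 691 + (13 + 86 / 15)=-477233 / 705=-676.93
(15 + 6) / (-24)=-7 / 8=-0.88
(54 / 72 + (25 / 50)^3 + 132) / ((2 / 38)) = 20197 / 8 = 2524.62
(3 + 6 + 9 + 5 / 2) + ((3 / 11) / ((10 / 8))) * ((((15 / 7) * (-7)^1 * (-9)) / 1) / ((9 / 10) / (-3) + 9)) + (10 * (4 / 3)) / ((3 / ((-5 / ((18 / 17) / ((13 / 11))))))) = -47441 / 51678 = -0.92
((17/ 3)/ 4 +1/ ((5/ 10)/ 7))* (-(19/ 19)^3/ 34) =-185/ 408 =-0.45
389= 389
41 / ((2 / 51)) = 2091 / 2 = 1045.50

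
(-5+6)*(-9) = -9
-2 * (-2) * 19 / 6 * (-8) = -101.33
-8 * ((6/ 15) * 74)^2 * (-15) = 525696/ 5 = 105139.20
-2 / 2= -1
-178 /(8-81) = 178 /73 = 2.44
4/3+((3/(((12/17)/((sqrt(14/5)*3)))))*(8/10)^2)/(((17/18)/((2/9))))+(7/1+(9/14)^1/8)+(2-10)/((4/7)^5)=-330331/2688+48*sqrt(70)/125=-119.68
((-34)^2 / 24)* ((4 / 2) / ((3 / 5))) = 1445 / 9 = 160.56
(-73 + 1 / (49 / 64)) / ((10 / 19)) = -136.22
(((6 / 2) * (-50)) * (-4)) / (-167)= -600 / 167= -3.59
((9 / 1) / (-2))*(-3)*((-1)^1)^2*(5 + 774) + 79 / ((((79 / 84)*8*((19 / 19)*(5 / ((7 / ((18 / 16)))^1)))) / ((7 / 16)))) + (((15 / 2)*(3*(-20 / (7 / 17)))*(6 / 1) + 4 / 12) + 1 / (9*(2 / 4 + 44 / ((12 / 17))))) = 627882847 / 158340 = 3965.41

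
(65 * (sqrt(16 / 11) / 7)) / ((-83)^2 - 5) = 65 * sqrt(11) / 132517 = 0.00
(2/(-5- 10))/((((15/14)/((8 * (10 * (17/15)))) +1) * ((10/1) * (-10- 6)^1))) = 238/288975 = 0.00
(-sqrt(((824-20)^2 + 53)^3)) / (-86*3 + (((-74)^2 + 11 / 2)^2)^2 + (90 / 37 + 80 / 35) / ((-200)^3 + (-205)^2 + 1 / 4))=-85276624030230864*sqrt(646469) / 119091281526824578748220545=-0.00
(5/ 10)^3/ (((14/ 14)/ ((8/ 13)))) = 1/ 13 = 0.08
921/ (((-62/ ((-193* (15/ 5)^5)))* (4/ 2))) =43193979/ 124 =348338.54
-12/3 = -4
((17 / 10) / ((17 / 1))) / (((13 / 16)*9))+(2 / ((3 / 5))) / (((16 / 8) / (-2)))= -1942 / 585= -3.32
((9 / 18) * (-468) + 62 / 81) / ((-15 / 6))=37784 / 405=93.29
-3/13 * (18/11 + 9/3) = -153/143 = -1.07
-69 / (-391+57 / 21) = 161 / 906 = 0.18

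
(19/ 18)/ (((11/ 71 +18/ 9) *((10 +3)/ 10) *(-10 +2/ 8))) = -26980/ 698139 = -0.04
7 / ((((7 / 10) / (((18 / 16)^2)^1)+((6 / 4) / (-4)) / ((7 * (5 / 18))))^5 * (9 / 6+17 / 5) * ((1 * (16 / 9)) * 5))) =9644278287514752 / 364007458703857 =26.49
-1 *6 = -6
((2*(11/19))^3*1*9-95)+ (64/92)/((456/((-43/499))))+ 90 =2118749401/236162229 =8.97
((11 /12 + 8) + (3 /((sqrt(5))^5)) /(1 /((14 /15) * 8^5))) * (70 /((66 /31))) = 116095 /396 + 99549184 * sqrt(5) /4125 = 54256.50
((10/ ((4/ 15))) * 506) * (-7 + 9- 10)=-151800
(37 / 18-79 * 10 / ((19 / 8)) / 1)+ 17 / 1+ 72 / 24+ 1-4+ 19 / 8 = -425723 / 1368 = -311.20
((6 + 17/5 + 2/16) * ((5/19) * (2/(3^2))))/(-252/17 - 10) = -2159/96216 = -0.02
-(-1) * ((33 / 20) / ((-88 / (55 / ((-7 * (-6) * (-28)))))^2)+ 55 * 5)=32453836855 / 118013952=275.00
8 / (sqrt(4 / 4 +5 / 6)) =8 * sqrt(66) / 11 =5.91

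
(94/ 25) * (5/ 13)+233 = 15239/ 65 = 234.45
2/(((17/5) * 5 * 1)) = 2/17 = 0.12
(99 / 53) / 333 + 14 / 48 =13991 / 47064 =0.30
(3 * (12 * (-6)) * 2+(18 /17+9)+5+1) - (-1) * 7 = -6952 /17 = -408.94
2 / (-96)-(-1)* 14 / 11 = 661 / 528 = 1.25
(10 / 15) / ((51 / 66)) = 44 / 51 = 0.86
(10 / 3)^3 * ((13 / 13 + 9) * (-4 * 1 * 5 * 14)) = -2800000 / 27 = -103703.70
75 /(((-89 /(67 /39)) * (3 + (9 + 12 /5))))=-8375 /83304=-0.10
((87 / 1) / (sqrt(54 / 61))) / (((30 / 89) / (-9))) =-2581 *sqrt(366) / 20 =-2468.87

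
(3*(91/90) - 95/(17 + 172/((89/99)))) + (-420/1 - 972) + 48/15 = -771058643/556230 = -1386.22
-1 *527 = -527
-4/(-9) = 4/9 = 0.44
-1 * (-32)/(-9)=-32/9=-3.56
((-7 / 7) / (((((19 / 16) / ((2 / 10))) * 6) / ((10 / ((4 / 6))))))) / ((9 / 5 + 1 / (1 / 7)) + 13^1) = -40 / 2071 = -0.02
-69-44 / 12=-218 / 3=-72.67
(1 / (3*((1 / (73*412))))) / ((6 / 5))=75190 / 9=8354.44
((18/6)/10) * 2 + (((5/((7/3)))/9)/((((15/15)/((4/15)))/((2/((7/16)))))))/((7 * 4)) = 9421/15435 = 0.61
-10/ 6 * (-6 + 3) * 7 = 35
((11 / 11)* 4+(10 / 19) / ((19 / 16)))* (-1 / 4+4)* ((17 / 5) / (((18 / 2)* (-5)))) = -6817 / 5415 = -1.26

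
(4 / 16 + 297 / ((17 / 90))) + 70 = 111697 / 68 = 1642.60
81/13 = 6.23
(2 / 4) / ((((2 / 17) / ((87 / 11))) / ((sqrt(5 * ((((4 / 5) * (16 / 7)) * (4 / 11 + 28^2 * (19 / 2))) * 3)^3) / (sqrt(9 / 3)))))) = 93064264704 * sqrt(1577191) / 326095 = 358410690.91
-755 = -755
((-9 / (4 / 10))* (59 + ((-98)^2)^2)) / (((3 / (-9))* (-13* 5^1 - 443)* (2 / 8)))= -12451978125 / 254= -49023535.93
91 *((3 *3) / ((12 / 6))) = 409.50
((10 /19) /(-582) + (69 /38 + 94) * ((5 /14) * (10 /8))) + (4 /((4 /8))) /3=9379681 /206416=45.44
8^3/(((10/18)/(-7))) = -32256/5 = -6451.20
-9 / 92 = -0.10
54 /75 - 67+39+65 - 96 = -1457 /25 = -58.28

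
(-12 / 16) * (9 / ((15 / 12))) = -5.40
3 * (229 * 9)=6183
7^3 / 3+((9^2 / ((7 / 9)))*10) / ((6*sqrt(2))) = 343 / 3+1215*sqrt(2) / 14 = 237.07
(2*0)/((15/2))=0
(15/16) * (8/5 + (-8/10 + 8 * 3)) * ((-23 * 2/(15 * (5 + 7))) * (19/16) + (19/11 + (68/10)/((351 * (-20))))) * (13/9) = 136240133/2851200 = 47.78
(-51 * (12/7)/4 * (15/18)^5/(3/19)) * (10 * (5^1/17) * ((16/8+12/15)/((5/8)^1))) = -59375/81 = -733.02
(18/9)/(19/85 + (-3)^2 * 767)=85/293387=0.00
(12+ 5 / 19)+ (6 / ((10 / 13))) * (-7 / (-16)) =23827 / 1520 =15.68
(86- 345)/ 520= -259/ 520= -0.50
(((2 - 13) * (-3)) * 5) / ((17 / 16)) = 2640 / 17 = 155.29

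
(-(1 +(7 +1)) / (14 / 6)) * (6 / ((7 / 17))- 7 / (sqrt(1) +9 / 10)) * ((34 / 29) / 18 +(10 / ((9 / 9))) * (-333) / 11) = 3774688392 / 296989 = 12709.86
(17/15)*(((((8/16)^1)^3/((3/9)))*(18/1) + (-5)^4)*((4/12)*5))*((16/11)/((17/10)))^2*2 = 32345600/18513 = 1747.18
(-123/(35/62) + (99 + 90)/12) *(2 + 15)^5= -40180533243/140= -287003808.88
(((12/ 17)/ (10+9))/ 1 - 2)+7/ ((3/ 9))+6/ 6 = 20.04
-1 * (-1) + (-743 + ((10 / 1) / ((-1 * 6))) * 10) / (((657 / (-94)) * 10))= 116968 / 9855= 11.87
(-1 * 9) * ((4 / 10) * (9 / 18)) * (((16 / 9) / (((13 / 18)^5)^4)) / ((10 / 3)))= -305957669193505876186497024 / 475124094372019985970025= -643.95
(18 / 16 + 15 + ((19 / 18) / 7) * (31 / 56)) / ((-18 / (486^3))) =-20259770949 / 196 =-103366178.31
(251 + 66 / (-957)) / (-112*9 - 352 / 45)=-327465 / 1325648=-0.25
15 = 15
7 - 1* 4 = 3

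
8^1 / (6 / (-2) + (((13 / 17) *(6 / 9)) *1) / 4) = -816 / 293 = -2.78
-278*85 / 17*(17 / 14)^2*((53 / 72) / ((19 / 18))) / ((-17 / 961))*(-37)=-22265615615 / 7448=-2989475.78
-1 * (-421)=421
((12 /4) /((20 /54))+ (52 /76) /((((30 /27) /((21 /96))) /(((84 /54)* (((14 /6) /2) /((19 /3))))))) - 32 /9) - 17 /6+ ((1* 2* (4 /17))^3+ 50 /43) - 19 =-3510596912399 /219641757120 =-15.98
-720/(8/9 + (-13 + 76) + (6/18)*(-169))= -1620/17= -95.29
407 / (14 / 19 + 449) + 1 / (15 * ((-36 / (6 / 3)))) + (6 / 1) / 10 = 692731 / 461430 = 1.50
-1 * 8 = -8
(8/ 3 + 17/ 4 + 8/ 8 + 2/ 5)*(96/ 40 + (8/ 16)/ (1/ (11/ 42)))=530437/ 25200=21.05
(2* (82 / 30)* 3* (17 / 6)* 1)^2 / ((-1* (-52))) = 485809 / 11700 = 41.52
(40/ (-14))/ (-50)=2/ 35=0.06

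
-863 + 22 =-841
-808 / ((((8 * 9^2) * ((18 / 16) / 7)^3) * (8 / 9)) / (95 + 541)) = -470036224 / 2187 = -214922.83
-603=-603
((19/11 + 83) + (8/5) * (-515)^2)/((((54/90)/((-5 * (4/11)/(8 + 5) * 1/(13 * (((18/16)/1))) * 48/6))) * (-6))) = 14940454400/1656369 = 9020.00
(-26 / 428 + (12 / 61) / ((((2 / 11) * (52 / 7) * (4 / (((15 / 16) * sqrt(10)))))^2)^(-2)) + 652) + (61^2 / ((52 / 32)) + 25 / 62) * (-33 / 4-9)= -12124852462607057315216297 / 312072382592845875000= -38852.69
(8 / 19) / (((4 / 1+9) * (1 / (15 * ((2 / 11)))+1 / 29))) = 6960 / 86203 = 0.08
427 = 427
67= 67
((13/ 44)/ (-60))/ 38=-13/ 100320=-0.00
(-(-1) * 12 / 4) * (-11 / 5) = -33 / 5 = -6.60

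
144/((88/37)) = 666/11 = 60.55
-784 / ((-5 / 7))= 5488 / 5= 1097.60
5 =5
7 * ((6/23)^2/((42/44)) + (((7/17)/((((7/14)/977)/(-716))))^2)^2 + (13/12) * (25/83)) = 33927787339866177908588451202277107/44005878564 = 770983069694274174032337.60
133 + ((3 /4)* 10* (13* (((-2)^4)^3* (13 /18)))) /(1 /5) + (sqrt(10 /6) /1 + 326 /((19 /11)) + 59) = sqrt(15) /3 + 82223302 /57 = 1442515.36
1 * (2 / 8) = 1 / 4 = 0.25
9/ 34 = 0.26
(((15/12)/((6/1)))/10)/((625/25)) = 1/1200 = 0.00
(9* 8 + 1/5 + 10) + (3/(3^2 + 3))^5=420869/5120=82.20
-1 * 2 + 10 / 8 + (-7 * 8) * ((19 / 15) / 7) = -653 / 60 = -10.88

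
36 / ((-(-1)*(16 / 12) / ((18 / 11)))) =486 / 11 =44.18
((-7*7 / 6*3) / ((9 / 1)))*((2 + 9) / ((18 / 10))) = -2695 / 162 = -16.64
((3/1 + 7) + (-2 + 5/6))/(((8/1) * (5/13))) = 2.87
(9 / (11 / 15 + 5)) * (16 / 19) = 1080 / 817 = 1.32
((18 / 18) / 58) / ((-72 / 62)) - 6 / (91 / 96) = -6.34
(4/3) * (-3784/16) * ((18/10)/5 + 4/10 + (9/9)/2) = -9933/25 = -397.32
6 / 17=0.35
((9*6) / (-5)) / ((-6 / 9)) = 81 / 5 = 16.20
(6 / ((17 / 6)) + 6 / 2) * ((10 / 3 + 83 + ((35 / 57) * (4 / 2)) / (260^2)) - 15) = 797098843 / 2183480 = 365.06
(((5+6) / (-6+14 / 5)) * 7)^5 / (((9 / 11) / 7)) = -651319937778125 / 9437184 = -69016344.05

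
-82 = -82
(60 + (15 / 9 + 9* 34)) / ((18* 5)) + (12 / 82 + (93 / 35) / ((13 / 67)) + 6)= 23.93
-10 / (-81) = 10 / 81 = 0.12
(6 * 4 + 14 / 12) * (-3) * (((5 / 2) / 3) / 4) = -755 / 48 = -15.73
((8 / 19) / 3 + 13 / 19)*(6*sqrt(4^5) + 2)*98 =893564 / 57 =15676.56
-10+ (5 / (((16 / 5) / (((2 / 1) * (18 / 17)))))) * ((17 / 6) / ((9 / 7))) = -2.71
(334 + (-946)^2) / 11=895250 / 11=81386.36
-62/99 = -0.63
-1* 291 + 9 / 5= -1446 / 5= -289.20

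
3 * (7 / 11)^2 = 147 / 121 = 1.21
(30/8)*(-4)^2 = 60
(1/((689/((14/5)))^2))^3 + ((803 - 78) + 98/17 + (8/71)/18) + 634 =24782488406102178479559396443/18158716026068313477234375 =1364.77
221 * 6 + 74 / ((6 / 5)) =4163 / 3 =1387.67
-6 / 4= -3 / 2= -1.50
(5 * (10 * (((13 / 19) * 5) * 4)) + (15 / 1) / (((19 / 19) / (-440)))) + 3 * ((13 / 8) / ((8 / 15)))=-7182485 / 1216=-5906.65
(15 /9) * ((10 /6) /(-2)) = -25 /18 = -1.39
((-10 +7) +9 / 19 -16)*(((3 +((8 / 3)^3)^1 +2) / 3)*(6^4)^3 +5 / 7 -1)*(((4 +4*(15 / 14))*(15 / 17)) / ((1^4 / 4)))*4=-596367825856788480 / 15827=-37680408533315.76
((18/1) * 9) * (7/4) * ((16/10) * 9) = 20412/5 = 4082.40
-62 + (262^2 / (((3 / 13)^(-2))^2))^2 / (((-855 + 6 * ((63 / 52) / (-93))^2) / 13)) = -29250036982201310 / 45828952296049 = -638.24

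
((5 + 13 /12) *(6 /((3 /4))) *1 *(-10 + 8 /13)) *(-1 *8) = 142496 /39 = 3653.74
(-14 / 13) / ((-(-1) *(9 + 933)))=-7 / 6123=-0.00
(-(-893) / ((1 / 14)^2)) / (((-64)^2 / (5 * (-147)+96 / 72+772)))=5032055 / 3072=1638.04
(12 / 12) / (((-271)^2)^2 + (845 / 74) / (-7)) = 518 / 2793874688313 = 0.00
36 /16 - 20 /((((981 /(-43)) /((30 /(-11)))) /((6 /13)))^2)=2127423121 /971818276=2.19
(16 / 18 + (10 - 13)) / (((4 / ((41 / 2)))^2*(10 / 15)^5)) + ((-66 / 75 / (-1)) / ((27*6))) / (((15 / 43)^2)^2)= -88327638016697 / 209952000000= -420.70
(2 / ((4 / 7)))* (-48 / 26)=-6.46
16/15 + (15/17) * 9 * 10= 20522/255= 80.48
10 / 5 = 2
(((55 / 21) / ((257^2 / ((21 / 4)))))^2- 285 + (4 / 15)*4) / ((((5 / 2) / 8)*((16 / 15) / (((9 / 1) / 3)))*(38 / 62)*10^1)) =-1455088685016543 / 3489976320800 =-416.93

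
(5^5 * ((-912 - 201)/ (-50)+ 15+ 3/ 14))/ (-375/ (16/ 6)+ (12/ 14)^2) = -15302000/ 18279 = -837.14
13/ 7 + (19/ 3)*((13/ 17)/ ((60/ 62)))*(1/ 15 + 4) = 3567889/ 160650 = 22.21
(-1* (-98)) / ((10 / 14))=686 / 5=137.20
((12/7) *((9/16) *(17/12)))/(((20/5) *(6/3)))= 153/896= 0.17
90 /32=45 /16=2.81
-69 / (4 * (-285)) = 23 / 380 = 0.06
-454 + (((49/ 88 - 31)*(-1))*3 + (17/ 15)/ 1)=-477229/ 1320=-361.54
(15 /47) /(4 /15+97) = 225 /68573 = 0.00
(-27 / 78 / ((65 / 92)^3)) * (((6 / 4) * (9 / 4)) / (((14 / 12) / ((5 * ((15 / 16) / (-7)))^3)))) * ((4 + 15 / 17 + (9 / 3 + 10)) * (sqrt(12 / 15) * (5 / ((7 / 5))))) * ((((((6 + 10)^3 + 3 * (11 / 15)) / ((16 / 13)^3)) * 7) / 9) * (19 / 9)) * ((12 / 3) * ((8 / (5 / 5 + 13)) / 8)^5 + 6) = 1054733.10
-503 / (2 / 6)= -1509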